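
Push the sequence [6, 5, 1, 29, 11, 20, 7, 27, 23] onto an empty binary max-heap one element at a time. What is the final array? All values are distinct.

Insert 6:
  append 6 at index 0 → [6] (no swap needed)
Insert 5:
  append 5 at index 1 → [6, 5] (no swap needed)
Insert 1:
  append 1 at index 2 → [6, 5, 1] (no swap needed)
Insert 29:
  append 29 at index 3 → [6, 5, 1, 29]
  29 > parent 5 at index 1, swap → [6, 29, 1, 5]
  29 > parent 6 at index 0, swap → [29, 6, 1, 5]
Insert 11:
  append 11 at index 4 → [29, 6, 1, 5, 11]
  11 > parent 6 at index 1, swap → [29, 11, 1, 5, 6]
Insert 20:
  append 20 at index 5 → [29, 11, 1, 5, 6, 20]
  20 > parent 1 at index 2, swap → [29, 11, 20, 5, 6, 1]
Insert 7:
  append 7 at index 6 → [29, 11, 20, 5, 6, 1, 7] (no swap needed)
Insert 27:
  append 27 at index 7 → [29, 11, 20, 5, 6, 1, 7, 27]
  27 > parent 5 at index 3, swap → [29, 11, 20, 27, 6, 1, 7, 5]
  27 > parent 11 at index 1, swap → [29, 27, 20, 11, 6, 1, 7, 5]
Insert 23:
  append 23 at index 8 → [29, 27, 20, 11, 6, 1, 7, 5, 23]
  23 > parent 11 at index 3, swap → [29, 27, 20, 23, 6, 1, 7, 5, 11]

[29, 27, 20, 23, 6, 1, 7, 5, 11]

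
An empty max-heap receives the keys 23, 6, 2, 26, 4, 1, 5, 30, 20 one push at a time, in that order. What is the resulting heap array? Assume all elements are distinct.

Insert 23:
  append 23 at index 0 → [23] (no swap needed)
Insert 6:
  append 6 at index 1 → [23, 6] (no swap needed)
Insert 2:
  append 2 at index 2 → [23, 6, 2] (no swap needed)
Insert 26:
  append 26 at index 3 → [23, 6, 2, 26]
  26 > parent 6 at index 1, swap → [23, 26, 2, 6]
  26 > parent 23 at index 0, swap → [26, 23, 2, 6]
Insert 4:
  append 4 at index 4 → [26, 23, 2, 6, 4] (no swap needed)
Insert 1:
  append 1 at index 5 → [26, 23, 2, 6, 4, 1] (no swap needed)
Insert 5:
  append 5 at index 6 → [26, 23, 2, 6, 4, 1, 5]
  5 > parent 2 at index 2, swap → [26, 23, 5, 6, 4, 1, 2]
Insert 30:
  append 30 at index 7 → [26, 23, 5, 6, 4, 1, 2, 30]
  30 > parent 6 at index 3, swap → [26, 23, 5, 30, 4, 1, 2, 6]
  30 > parent 23 at index 1, swap → [26, 30, 5, 23, 4, 1, 2, 6]
  30 > parent 26 at index 0, swap → [30, 26, 5, 23, 4, 1, 2, 6]
Insert 20:
  append 20 at index 8 → [30, 26, 5, 23, 4, 1, 2, 6, 20] (no swap needed)

[30, 26, 5, 23, 4, 1, 2, 6, 20]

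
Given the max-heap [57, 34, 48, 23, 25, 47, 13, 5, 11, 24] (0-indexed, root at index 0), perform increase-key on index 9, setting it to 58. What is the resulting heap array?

[58, 57, 48, 23, 34, 47, 13, 5, 11, 25]

set index 9 from 24 to 58 → [57, 34, 48, 23, 25, 47, 13, 5, 11, 58]
58 > parent 25 at index 4, swap → [57, 34, 48, 23, 58, 47, 13, 5, 11, 25]
58 > parent 34 at index 1, swap → [57, 58, 48, 23, 34, 47, 13, 5, 11, 25]
58 > parent 57 at index 0, swap → [58, 57, 48, 23, 34, 47, 13, 5, 11, 25]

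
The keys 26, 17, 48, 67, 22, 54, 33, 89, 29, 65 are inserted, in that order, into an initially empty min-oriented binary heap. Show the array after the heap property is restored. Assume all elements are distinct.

[17, 22, 33, 29, 26, 54, 48, 89, 67, 65]

Insert 26:
  append 26 at index 0 → [26] (no swap needed)
Insert 17:
  append 17 at index 1 → [26, 17]
  17 < parent 26 at index 0, swap → [17, 26]
Insert 48:
  append 48 at index 2 → [17, 26, 48] (no swap needed)
Insert 67:
  append 67 at index 3 → [17, 26, 48, 67] (no swap needed)
Insert 22:
  append 22 at index 4 → [17, 26, 48, 67, 22]
  22 < parent 26 at index 1, swap → [17, 22, 48, 67, 26]
Insert 54:
  append 54 at index 5 → [17, 22, 48, 67, 26, 54] (no swap needed)
Insert 33:
  append 33 at index 6 → [17, 22, 48, 67, 26, 54, 33]
  33 < parent 48 at index 2, swap → [17, 22, 33, 67, 26, 54, 48]
Insert 89:
  append 89 at index 7 → [17, 22, 33, 67, 26, 54, 48, 89] (no swap needed)
Insert 29:
  append 29 at index 8 → [17, 22, 33, 67, 26, 54, 48, 89, 29]
  29 < parent 67 at index 3, swap → [17, 22, 33, 29, 26, 54, 48, 89, 67]
Insert 65:
  append 65 at index 9 → [17, 22, 33, 29, 26, 54, 48, 89, 67, 65] (no swap needed)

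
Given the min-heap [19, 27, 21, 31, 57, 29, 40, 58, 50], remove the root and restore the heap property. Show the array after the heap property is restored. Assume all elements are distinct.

remove root 19; move last element 50 to root → [50, 27, 21, 31, 57, 29, 40, 58]
50 vs smaller child 21 at index 2, swap → [21, 27, 50, 31, 57, 29, 40, 58]
50 vs smaller child 29 at index 5, swap → [21, 27, 29, 31, 57, 50, 40, 58]

[21, 27, 29, 31, 57, 50, 40, 58]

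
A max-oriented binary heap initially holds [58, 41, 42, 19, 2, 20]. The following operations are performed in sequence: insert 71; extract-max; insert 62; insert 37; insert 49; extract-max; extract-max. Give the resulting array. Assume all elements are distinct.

insert 71:
  append 71 at index 6 → [58, 41, 42, 19, 2, 20, 71]
  71 > parent 42 at index 2, swap → [58, 41, 71, 19, 2, 20, 42]
  71 > parent 58 at index 0, swap → [71, 41, 58, 19, 2, 20, 42]
extract-max → returns 71:
  remove root 71; move last element 42 to root → [42, 41, 58, 19, 2, 20]
  42 vs larger child 58 at index 2, swap → [58, 41, 42, 19, 2, 20]
insert 62:
  append 62 at index 6 → [58, 41, 42, 19, 2, 20, 62]
  62 > parent 42 at index 2, swap → [58, 41, 62, 19, 2, 20, 42]
  62 > parent 58 at index 0, swap → [62, 41, 58, 19, 2, 20, 42]
insert 37:
  append 37 at index 7 → [62, 41, 58, 19, 2, 20, 42, 37]
  37 > parent 19 at index 3, swap → [62, 41, 58, 37, 2, 20, 42, 19]
insert 49:
  append 49 at index 8 → [62, 41, 58, 37, 2, 20, 42, 19, 49]
  49 > parent 37 at index 3, swap → [62, 41, 58, 49, 2, 20, 42, 19, 37]
  49 > parent 41 at index 1, swap → [62, 49, 58, 41, 2, 20, 42, 19, 37]
extract-max → returns 62:
  remove root 62; move last element 37 to root → [37, 49, 58, 41, 2, 20, 42, 19]
  37 vs larger child 58 at index 2, swap → [58, 49, 37, 41, 2, 20, 42, 19]
  37 vs larger child 42 at index 6, swap → [58, 49, 42, 41, 2, 20, 37, 19]
extract-max → returns 58:
  remove root 58; move last element 19 to root → [19, 49, 42, 41, 2, 20, 37]
  19 vs larger child 49 at index 1, swap → [49, 19, 42, 41, 2, 20, 37]
  19 vs larger child 41 at index 3, swap → [49, 41, 42, 19, 2, 20, 37]

[49, 41, 42, 19, 2, 20, 37]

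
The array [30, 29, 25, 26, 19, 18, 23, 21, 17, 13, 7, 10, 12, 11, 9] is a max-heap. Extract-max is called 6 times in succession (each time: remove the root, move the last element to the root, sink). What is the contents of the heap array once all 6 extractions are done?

extract-max #1 returns 30:
  remove root 30; move last element 9 to root → [9, 29, 25, 26, 19, 18, 23, 21, 17, 13, 7, 10, 12, 11]
  9 vs larger child 29 at index 1, swap → [29, 9, 25, 26, 19, 18, 23, 21, 17, 13, 7, 10, 12, 11]
  9 vs larger child 26 at index 3, swap → [29, 26, 25, 9, 19, 18, 23, 21, 17, 13, 7, 10, 12, 11]
  9 vs larger child 21 at index 7, swap → [29, 26, 25, 21, 19, 18, 23, 9, 17, 13, 7, 10, 12, 11]
extract-max #2 returns 29:
  remove root 29; move last element 11 to root → [11, 26, 25, 21, 19, 18, 23, 9, 17, 13, 7, 10, 12]
  11 vs larger child 26 at index 1, swap → [26, 11, 25, 21, 19, 18, 23, 9, 17, 13, 7, 10, 12]
  11 vs larger child 21 at index 3, swap → [26, 21, 25, 11, 19, 18, 23, 9, 17, 13, 7, 10, 12]
  11 vs larger child 17 at index 8, swap → [26, 21, 25, 17, 19, 18, 23, 9, 11, 13, 7, 10, 12]
extract-max #3 returns 26:
  remove root 26; move last element 12 to root → [12, 21, 25, 17, 19, 18, 23, 9, 11, 13, 7, 10]
  12 vs larger child 25 at index 2, swap → [25, 21, 12, 17, 19, 18, 23, 9, 11, 13, 7, 10]
  12 vs larger child 23 at index 6, swap → [25, 21, 23, 17, 19, 18, 12, 9, 11, 13, 7, 10]
extract-max #4 returns 25:
  remove root 25; move last element 10 to root → [10, 21, 23, 17, 19, 18, 12, 9, 11, 13, 7]
  10 vs larger child 23 at index 2, swap → [23, 21, 10, 17, 19, 18, 12, 9, 11, 13, 7]
  10 vs larger child 18 at index 5, swap → [23, 21, 18, 17, 19, 10, 12, 9, 11, 13, 7]
extract-max #5 returns 23:
  remove root 23; move last element 7 to root → [7, 21, 18, 17, 19, 10, 12, 9, 11, 13]
  7 vs larger child 21 at index 1, swap → [21, 7, 18, 17, 19, 10, 12, 9, 11, 13]
  7 vs larger child 19 at index 4, swap → [21, 19, 18, 17, 7, 10, 12, 9, 11, 13]
  7 vs only child 13 at index 9, swap → [21, 19, 18, 17, 13, 10, 12, 9, 11, 7]
extract-max #6 returns 21:
  remove root 21; move last element 7 to root → [7, 19, 18, 17, 13, 10, 12, 9, 11]
  7 vs larger child 19 at index 1, swap → [19, 7, 18, 17, 13, 10, 12, 9, 11]
  7 vs larger child 17 at index 3, swap → [19, 17, 18, 7, 13, 10, 12, 9, 11]
  7 vs larger child 11 at index 8, swap → [19, 17, 18, 11, 13, 10, 12, 9, 7]

[19, 17, 18, 11, 13, 10, 12, 9, 7]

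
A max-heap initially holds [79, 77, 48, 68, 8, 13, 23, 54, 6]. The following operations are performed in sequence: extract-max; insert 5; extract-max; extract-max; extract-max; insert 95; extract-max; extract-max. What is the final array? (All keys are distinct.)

[23, 8, 13, 6, 5]

extract-max → returns 79:
  remove root 79; move last element 6 to root → [6, 77, 48, 68, 8, 13, 23, 54]
  6 vs larger child 77 at index 1, swap → [77, 6, 48, 68, 8, 13, 23, 54]
  6 vs larger child 68 at index 3, swap → [77, 68, 48, 6, 8, 13, 23, 54]
  6 vs only child 54 at index 7, swap → [77, 68, 48, 54, 8, 13, 23, 6]
insert 5:
  append 5 at index 8 → [77, 68, 48, 54, 8, 13, 23, 6, 5] (no swap needed)
extract-max → returns 77:
  remove root 77; move last element 5 to root → [5, 68, 48, 54, 8, 13, 23, 6]
  5 vs larger child 68 at index 1, swap → [68, 5, 48, 54, 8, 13, 23, 6]
  5 vs larger child 54 at index 3, swap → [68, 54, 48, 5, 8, 13, 23, 6]
  5 vs only child 6 at index 7, swap → [68, 54, 48, 6, 8, 13, 23, 5]
extract-max → returns 68:
  remove root 68; move last element 5 to root → [5, 54, 48, 6, 8, 13, 23]
  5 vs larger child 54 at index 1, swap → [54, 5, 48, 6, 8, 13, 23]
  5 vs larger child 8 at index 4, swap → [54, 8, 48, 6, 5, 13, 23]
extract-max → returns 54:
  remove root 54; move last element 23 to root → [23, 8, 48, 6, 5, 13]
  23 vs larger child 48 at index 2, swap → [48, 8, 23, 6, 5, 13]
insert 95:
  append 95 at index 6 → [48, 8, 23, 6, 5, 13, 95]
  95 > parent 23 at index 2, swap → [48, 8, 95, 6, 5, 13, 23]
  95 > parent 48 at index 0, swap → [95, 8, 48, 6, 5, 13, 23]
extract-max → returns 95:
  remove root 95; move last element 23 to root → [23, 8, 48, 6, 5, 13]
  23 vs larger child 48 at index 2, swap → [48, 8, 23, 6, 5, 13]
extract-max → returns 48:
  remove root 48; move last element 13 to root → [13, 8, 23, 6, 5]
  13 vs larger child 23 at index 2, swap → [23, 8, 13, 6, 5]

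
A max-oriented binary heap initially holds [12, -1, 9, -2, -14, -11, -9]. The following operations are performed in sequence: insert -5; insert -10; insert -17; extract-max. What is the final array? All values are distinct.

insert -5:
  append -5 at index 7 → [12, -1, 9, -2, -14, -11, -9, -5] (no swap needed)
insert -10:
  append -10 at index 8 → [12, -1, 9, -2, -14, -11, -9, -5, -10] (no swap needed)
insert -17:
  append -17 at index 9 → [12, -1, 9, -2, -14, -11, -9, -5, -10, -17] (no swap needed)
extract-max → returns 12:
  remove root 12; move last element -17 to root → [-17, -1, 9, -2, -14, -11, -9, -5, -10]
  -17 vs larger child 9 at index 2, swap → [9, -1, -17, -2, -14, -11, -9, -5, -10]
  -17 vs larger child -9 at index 6, swap → [9, -1, -9, -2, -14, -11, -17, -5, -10]

[9, -1, -9, -2, -14, -11, -17, -5, -10]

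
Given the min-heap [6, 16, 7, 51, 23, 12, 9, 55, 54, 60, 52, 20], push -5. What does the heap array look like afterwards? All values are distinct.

[-5, 16, 6, 51, 23, 7, 9, 55, 54, 60, 52, 20, 12]

append -5 at index 12 → [6, 16, 7, 51, 23, 12, 9, 55, 54, 60, 52, 20, -5]
-5 < parent 12 at index 5, swap → [6, 16, 7, 51, 23, -5, 9, 55, 54, 60, 52, 20, 12]
-5 < parent 7 at index 2, swap → [6, 16, -5, 51, 23, 7, 9, 55, 54, 60, 52, 20, 12]
-5 < parent 6 at index 0, swap → [-5, 16, 6, 51, 23, 7, 9, 55, 54, 60, 52, 20, 12]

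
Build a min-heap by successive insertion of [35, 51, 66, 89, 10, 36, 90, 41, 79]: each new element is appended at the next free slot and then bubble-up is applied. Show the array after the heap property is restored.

[10, 35, 36, 41, 51, 66, 90, 89, 79]

Insert 35:
  append 35 at index 0 → [35] (no swap needed)
Insert 51:
  append 51 at index 1 → [35, 51] (no swap needed)
Insert 66:
  append 66 at index 2 → [35, 51, 66] (no swap needed)
Insert 89:
  append 89 at index 3 → [35, 51, 66, 89] (no swap needed)
Insert 10:
  append 10 at index 4 → [35, 51, 66, 89, 10]
  10 < parent 51 at index 1, swap → [35, 10, 66, 89, 51]
  10 < parent 35 at index 0, swap → [10, 35, 66, 89, 51]
Insert 36:
  append 36 at index 5 → [10, 35, 66, 89, 51, 36]
  36 < parent 66 at index 2, swap → [10, 35, 36, 89, 51, 66]
Insert 90:
  append 90 at index 6 → [10, 35, 36, 89, 51, 66, 90] (no swap needed)
Insert 41:
  append 41 at index 7 → [10, 35, 36, 89, 51, 66, 90, 41]
  41 < parent 89 at index 3, swap → [10, 35, 36, 41, 51, 66, 90, 89]
Insert 79:
  append 79 at index 8 → [10, 35, 36, 41, 51, 66, 90, 89, 79] (no swap needed)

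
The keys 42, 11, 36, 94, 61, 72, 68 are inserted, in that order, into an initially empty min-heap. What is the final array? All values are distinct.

Insert 42:
  append 42 at index 0 → [42] (no swap needed)
Insert 11:
  append 11 at index 1 → [42, 11]
  11 < parent 42 at index 0, swap → [11, 42]
Insert 36:
  append 36 at index 2 → [11, 42, 36] (no swap needed)
Insert 94:
  append 94 at index 3 → [11, 42, 36, 94] (no swap needed)
Insert 61:
  append 61 at index 4 → [11, 42, 36, 94, 61] (no swap needed)
Insert 72:
  append 72 at index 5 → [11, 42, 36, 94, 61, 72] (no swap needed)
Insert 68:
  append 68 at index 6 → [11, 42, 36, 94, 61, 72, 68] (no swap needed)

[11, 42, 36, 94, 61, 72, 68]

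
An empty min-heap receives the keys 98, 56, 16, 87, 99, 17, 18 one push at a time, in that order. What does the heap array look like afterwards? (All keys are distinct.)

Insert 98:
  append 98 at index 0 → [98] (no swap needed)
Insert 56:
  append 56 at index 1 → [98, 56]
  56 < parent 98 at index 0, swap → [56, 98]
Insert 16:
  append 16 at index 2 → [56, 98, 16]
  16 < parent 56 at index 0, swap → [16, 98, 56]
Insert 87:
  append 87 at index 3 → [16, 98, 56, 87]
  87 < parent 98 at index 1, swap → [16, 87, 56, 98]
Insert 99:
  append 99 at index 4 → [16, 87, 56, 98, 99] (no swap needed)
Insert 17:
  append 17 at index 5 → [16, 87, 56, 98, 99, 17]
  17 < parent 56 at index 2, swap → [16, 87, 17, 98, 99, 56]
Insert 18:
  append 18 at index 6 → [16, 87, 17, 98, 99, 56, 18] (no swap needed)

[16, 87, 17, 98, 99, 56, 18]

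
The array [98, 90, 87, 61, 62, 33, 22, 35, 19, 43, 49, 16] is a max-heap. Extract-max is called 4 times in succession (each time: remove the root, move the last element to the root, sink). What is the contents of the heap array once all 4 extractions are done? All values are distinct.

extract-max #1 returns 98:
  remove root 98; move last element 16 to root → [16, 90, 87, 61, 62, 33, 22, 35, 19, 43, 49]
  16 vs larger child 90 at index 1, swap → [90, 16, 87, 61, 62, 33, 22, 35, 19, 43, 49]
  16 vs larger child 62 at index 4, swap → [90, 62, 87, 61, 16, 33, 22, 35, 19, 43, 49]
  16 vs larger child 49 at index 10, swap → [90, 62, 87, 61, 49, 33, 22, 35, 19, 43, 16]
extract-max #2 returns 90:
  remove root 90; move last element 16 to root → [16, 62, 87, 61, 49, 33, 22, 35, 19, 43]
  16 vs larger child 87 at index 2, swap → [87, 62, 16, 61, 49, 33, 22, 35, 19, 43]
  16 vs larger child 33 at index 5, swap → [87, 62, 33, 61, 49, 16, 22, 35, 19, 43]
extract-max #3 returns 87:
  remove root 87; move last element 43 to root → [43, 62, 33, 61, 49, 16, 22, 35, 19]
  43 vs larger child 62 at index 1, swap → [62, 43, 33, 61, 49, 16, 22, 35, 19]
  43 vs larger child 61 at index 3, swap → [62, 61, 33, 43, 49, 16, 22, 35, 19]
extract-max #4 returns 62:
  remove root 62; move last element 19 to root → [19, 61, 33, 43, 49, 16, 22, 35]
  19 vs larger child 61 at index 1, swap → [61, 19, 33, 43, 49, 16, 22, 35]
  19 vs larger child 49 at index 4, swap → [61, 49, 33, 43, 19, 16, 22, 35]

[61, 49, 33, 43, 19, 16, 22, 35]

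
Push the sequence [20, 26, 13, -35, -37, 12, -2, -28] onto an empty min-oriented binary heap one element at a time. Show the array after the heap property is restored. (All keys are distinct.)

Insert 20:
  append 20 at index 0 → [20] (no swap needed)
Insert 26:
  append 26 at index 1 → [20, 26] (no swap needed)
Insert 13:
  append 13 at index 2 → [20, 26, 13]
  13 < parent 20 at index 0, swap → [13, 26, 20]
Insert -35:
  append -35 at index 3 → [13, 26, 20, -35]
  -35 < parent 26 at index 1, swap → [13, -35, 20, 26]
  -35 < parent 13 at index 0, swap → [-35, 13, 20, 26]
Insert -37:
  append -37 at index 4 → [-35, 13, 20, 26, -37]
  -37 < parent 13 at index 1, swap → [-35, -37, 20, 26, 13]
  -37 < parent -35 at index 0, swap → [-37, -35, 20, 26, 13]
Insert 12:
  append 12 at index 5 → [-37, -35, 20, 26, 13, 12]
  12 < parent 20 at index 2, swap → [-37, -35, 12, 26, 13, 20]
Insert -2:
  append -2 at index 6 → [-37, -35, 12, 26, 13, 20, -2]
  -2 < parent 12 at index 2, swap → [-37, -35, -2, 26, 13, 20, 12]
Insert -28:
  append -28 at index 7 → [-37, -35, -2, 26, 13, 20, 12, -28]
  -28 < parent 26 at index 3, swap → [-37, -35, -2, -28, 13, 20, 12, 26]

[-37, -35, -2, -28, 13, 20, 12, 26]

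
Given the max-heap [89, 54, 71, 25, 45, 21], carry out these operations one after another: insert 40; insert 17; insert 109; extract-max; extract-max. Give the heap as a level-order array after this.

[71, 54, 40, 25, 45, 21, 17]

insert 40:
  append 40 at index 6 → [89, 54, 71, 25, 45, 21, 40] (no swap needed)
insert 17:
  append 17 at index 7 → [89, 54, 71, 25, 45, 21, 40, 17] (no swap needed)
insert 109:
  append 109 at index 8 → [89, 54, 71, 25, 45, 21, 40, 17, 109]
  109 > parent 25 at index 3, swap → [89, 54, 71, 109, 45, 21, 40, 17, 25]
  109 > parent 54 at index 1, swap → [89, 109, 71, 54, 45, 21, 40, 17, 25]
  109 > parent 89 at index 0, swap → [109, 89, 71, 54, 45, 21, 40, 17, 25]
extract-max → returns 109:
  remove root 109; move last element 25 to root → [25, 89, 71, 54, 45, 21, 40, 17]
  25 vs larger child 89 at index 1, swap → [89, 25, 71, 54, 45, 21, 40, 17]
  25 vs larger child 54 at index 3, swap → [89, 54, 71, 25, 45, 21, 40, 17]
extract-max → returns 89:
  remove root 89; move last element 17 to root → [17, 54, 71, 25, 45, 21, 40]
  17 vs larger child 71 at index 2, swap → [71, 54, 17, 25, 45, 21, 40]
  17 vs larger child 40 at index 6, swap → [71, 54, 40, 25, 45, 21, 17]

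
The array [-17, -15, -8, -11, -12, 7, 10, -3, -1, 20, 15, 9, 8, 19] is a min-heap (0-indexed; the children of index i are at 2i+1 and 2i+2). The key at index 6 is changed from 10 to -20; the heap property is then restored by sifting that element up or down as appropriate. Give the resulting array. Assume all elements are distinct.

[-20, -15, -17, -11, -12, 7, -8, -3, -1, 20, 15, 9, 8, 19]

set index 6 from 10 to -20 → [-17, -15, -8, -11, -12, 7, -20, -3, -1, 20, 15, 9, 8, 19]
-20 < parent -8 at index 2, swap → [-17, -15, -20, -11, -12, 7, -8, -3, -1, 20, 15, 9, 8, 19]
-20 < parent -17 at index 0, swap → [-20, -15, -17, -11, -12, 7, -8, -3, -1, 20, 15, 9, 8, 19]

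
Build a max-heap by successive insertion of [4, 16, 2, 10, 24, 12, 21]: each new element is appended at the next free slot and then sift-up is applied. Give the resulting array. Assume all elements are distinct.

Insert 4:
  append 4 at index 0 → [4] (no swap needed)
Insert 16:
  append 16 at index 1 → [4, 16]
  16 > parent 4 at index 0, swap → [16, 4]
Insert 2:
  append 2 at index 2 → [16, 4, 2] (no swap needed)
Insert 10:
  append 10 at index 3 → [16, 4, 2, 10]
  10 > parent 4 at index 1, swap → [16, 10, 2, 4]
Insert 24:
  append 24 at index 4 → [16, 10, 2, 4, 24]
  24 > parent 10 at index 1, swap → [16, 24, 2, 4, 10]
  24 > parent 16 at index 0, swap → [24, 16, 2, 4, 10]
Insert 12:
  append 12 at index 5 → [24, 16, 2, 4, 10, 12]
  12 > parent 2 at index 2, swap → [24, 16, 12, 4, 10, 2]
Insert 21:
  append 21 at index 6 → [24, 16, 12, 4, 10, 2, 21]
  21 > parent 12 at index 2, swap → [24, 16, 21, 4, 10, 2, 12]

[24, 16, 21, 4, 10, 2, 12]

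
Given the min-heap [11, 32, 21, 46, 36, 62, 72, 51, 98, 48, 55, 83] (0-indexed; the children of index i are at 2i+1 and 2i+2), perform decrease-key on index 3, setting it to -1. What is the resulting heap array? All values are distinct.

[-1, 11, 21, 32, 36, 62, 72, 51, 98, 48, 55, 83]

set index 3 from 46 to -1 → [11, 32, 21, -1, 36, 62, 72, 51, 98, 48, 55, 83]
-1 < parent 32 at index 1, swap → [11, -1, 21, 32, 36, 62, 72, 51, 98, 48, 55, 83]
-1 < parent 11 at index 0, swap → [-1, 11, 21, 32, 36, 62, 72, 51, 98, 48, 55, 83]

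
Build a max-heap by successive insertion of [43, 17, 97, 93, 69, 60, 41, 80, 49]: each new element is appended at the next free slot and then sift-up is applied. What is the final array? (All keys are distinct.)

[97, 93, 60, 80, 69, 43, 41, 17, 49]

Insert 43:
  append 43 at index 0 → [43] (no swap needed)
Insert 17:
  append 17 at index 1 → [43, 17] (no swap needed)
Insert 97:
  append 97 at index 2 → [43, 17, 97]
  97 > parent 43 at index 0, swap → [97, 17, 43]
Insert 93:
  append 93 at index 3 → [97, 17, 43, 93]
  93 > parent 17 at index 1, swap → [97, 93, 43, 17]
Insert 69:
  append 69 at index 4 → [97, 93, 43, 17, 69] (no swap needed)
Insert 60:
  append 60 at index 5 → [97, 93, 43, 17, 69, 60]
  60 > parent 43 at index 2, swap → [97, 93, 60, 17, 69, 43]
Insert 41:
  append 41 at index 6 → [97, 93, 60, 17, 69, 43, 41] (no swap needed)
Insert 80:
  append 80 at index 7 → [97, 93, 60, 17, 69, 43, 41, 80]
  80 > parent 17 at index 3, swap → [97, 93, 60, 80, 69, 43, 41, 17]
Insert 49:
  append 49 at index 8 → [97, 93, 60, 80, 69, 43, 41, 17, 49] (no swap needed)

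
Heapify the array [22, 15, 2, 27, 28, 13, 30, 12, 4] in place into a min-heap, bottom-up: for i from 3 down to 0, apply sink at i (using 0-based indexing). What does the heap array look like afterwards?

sift down from index 3:
  27 vs smaller child 4 at index 8, swap → [22, 15, 2, 4, 28, 13, 30, 12, 27]
sift down from index 2: already satisfies heap property
sift down from index 1:
  15 vs smaller child 4 at index 3, swap → [22, 4, 2, 15, 28, 13, 30, 12, 27]
  15 vs smaller child 12 at index 7, swap → [22, 4, 2, 12, 28, 13, 30, 15, 27]
sift down from index 0:
  22 vs smaller child 2 at index 2, swap → [2, 4, 22, 12, 28, 13, 30, 15, 27]
  22 vs smaller child 13 at index 5, swap → [2, 4, 13, 12, 28, 22, 30, 15, 27]

[2, 4, 13, 12, 28, 22, 30, 15, 27]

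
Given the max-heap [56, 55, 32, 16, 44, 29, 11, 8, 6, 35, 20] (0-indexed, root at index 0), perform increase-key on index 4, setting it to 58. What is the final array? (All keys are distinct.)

[58, 56, 32, 16, 55, 29, 11, 8, 6, 35, 20]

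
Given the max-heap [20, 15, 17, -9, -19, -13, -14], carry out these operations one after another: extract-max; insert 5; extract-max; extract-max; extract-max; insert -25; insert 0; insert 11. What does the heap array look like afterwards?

[11, -13, 0, -19, -25, -14, -9]

extract-max → returns 20:
  remove root 20; move last element -14 to root → [-14, 15, 17, -9, -19, -13]
  -14 vs larger child 17 at index 2, swap → [17, 15, -14, -9, -19, -13]
  -14 vs only child -13 at index 5, swap → [17, 15, -13, -9, -19, -14]
insert 5:
  append 5 at index 6 → [17, 15, -13, -9, -19, -14, 5]
  5 > parent -13 at index 2, swap → [17, 15, 5, -9, -19, -14, -13]
extract-max → returns 17:
  remove root 17; move last element -13 to root → [-13, 15, 5, -9, -19, -14]
  -13 vs larger child 15 at index 1, swap → [15, -13, 5, -9, -19, -14]
  -13 vs larger child -9 at index 3, swap → [15, -9, 5, -13, -19, -14]
extract-max → returns 15:
  remove root 15; move last element -14 to root → [-14, -9, 5, -13, -19]
  -14 vs larger child 5 at index 2, swap → [5, -9, -14, -13, -19]
extract-max → returns 5:
  remove root 5; move last element -19 to root → [-19, -9, -14, -13]
  -19 vs larger child -9 at index 1, swap → [-9, -19, -14, -13]
  -19 vs only child -13 at index 3, swap → [-9, -13, -14, -19]
insert -25:
  append -25 at index 4 → [-9, -13, -14, -19, -25] (no swap needed)
insert 0:
  append 0 at index 5 → [-9, -13, -14, -19, -25, 0]
  0 > parent -14 at index 2, swap → [-9, -13, 0, -19, -25, -14]
  0 > parent -9 at index 0, swap → [0, -13, -9, -19, -25, -14]
insert 11:
  append 11 at index 6 → [0, -13, -9, -19, -25, -14, 11]
  11 > parent -9 at index 2, swap → [0, -13, 11, -19, -25, -14, -9]
  11 > parent 0 at index 0, swap → [11, -13, 0, -19, -25, -14, -9]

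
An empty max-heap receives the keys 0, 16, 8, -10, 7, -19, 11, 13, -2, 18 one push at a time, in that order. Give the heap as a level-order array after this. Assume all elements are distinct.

[18, 16, 11, 7, 13, -19, 8, -10, -2, 0]

Insert 0:
  append 0 at index 0 → [0] (no swap needed)
Insert 16:
  append 16 at index 1 → [0, 16]
  16 > parent 0 at index 0, swap → [16, 0]
Insert 8:
  append 8 at index 2 → [16, 0, 8] (no swap needed)
Insert -10:
  append -10 at index 3 → [16, 0, 8, -10] (no swap needed)
Insert 7:
  append 7 at index 4 → [16, 0, 8, -10, 7]
  7 > parent 0 at index 1, swap → [16, 7, 8, -10, 0]
Insert -19:
  append -19 at index 5 → [16, 7, 8, -10, 0, -19] (no swap needed)
Insert 11:
  append 11 at index 6 → [16, 7, 8, -10, 0, -19, 11]
  11 > parent 8 at index 2, swap → [16, 7, 11, -10, 0, -19, 8]
Insert 13:
  append 13 at index 7 → [16, 7, 11, -10, 0, -19, 8, 13]
  13 > parent -10 at index 3, swap → [16, 7, 11, 13, 0, -19, 8, -10]
  13 > parent 7 at index 1, swap → [16, 13, 11, 7, 0, -19, 8, -10]
Insert -2:
  append -2 at index 8 → [16, 13, 11, 7, 0, -19, 8, -10, -2] (no swap needed)
Insert 18:
  append 18 at index 9 → [16, 13, 11, 7, 0, -19, 8, -10, -2, 18]
  18 > parent 0 at index 4, swap → [16, 13, 11, 7, 18, -19, 8, -10, -2, 0]
  18 > parent 13 at index 1, swap → [16, 18, 11, 7, 13, -19, 8, -10, -2, 0]
  18 > parent 16 at index 0, swap → [18, 16, 11, 7, 13, -19, 8, -10, -2, 0]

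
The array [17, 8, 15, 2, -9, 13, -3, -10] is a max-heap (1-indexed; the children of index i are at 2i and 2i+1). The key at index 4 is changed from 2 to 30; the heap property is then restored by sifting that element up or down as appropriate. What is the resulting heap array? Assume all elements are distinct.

set index 4 from 2 to 30 → [17, 8, 15, 30, -9, 13, -3, -10]
30 > parent 8 at index 2, swap → [17, 30, 15, 8, -9, 13, -3, -10]
30 > parent 17 at index 1, swap → [30, 17, 15, 8, -9, 13, -3, -10]

[30, 17, 15, 8, -9, 13, -3, -10]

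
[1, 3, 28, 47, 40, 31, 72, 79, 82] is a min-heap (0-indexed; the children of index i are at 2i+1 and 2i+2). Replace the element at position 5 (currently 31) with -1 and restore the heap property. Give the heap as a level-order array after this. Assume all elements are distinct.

set index 5 from 31 to -1 → [1, 3, 28, 47, 40, -1, 72, 79, 82]
-1 < parent 28 at index 2, swap → [1, 3, -1, 47, 40, 28, 72, 79, 82]
-1 < parent 1 at index 0, swap → [-1, 3, 1, 47, 40, 28, 72, 79, 82]

[-1, 3, 1, 47, 40, 28, 72, 79, 82]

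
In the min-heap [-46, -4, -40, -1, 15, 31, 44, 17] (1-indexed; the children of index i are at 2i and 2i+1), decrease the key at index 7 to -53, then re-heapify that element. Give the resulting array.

set index 7 from 44 to -53 → [-46, -4, -40, -1, 15, 31, -53, 17]
-53 < parent -40 at index 3, swap → [-46, -4, -53, -1, 15, 31, -40, 17]
-53 < parent -46 at index 1, swap → [-53, -4, -46, -1, 15, 31, -40, 17]

[-53, -4, -46, -1, 15, 31, -40, 17]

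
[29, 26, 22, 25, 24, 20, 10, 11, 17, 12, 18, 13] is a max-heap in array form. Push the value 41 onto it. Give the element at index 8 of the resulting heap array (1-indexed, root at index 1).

11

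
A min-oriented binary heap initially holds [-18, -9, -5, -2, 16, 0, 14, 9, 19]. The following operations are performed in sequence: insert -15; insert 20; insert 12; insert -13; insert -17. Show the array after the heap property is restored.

[-18, -15, -17, -2, -9, -5, -13, 9, 19, 16, 20, 12, 0, 14]

insert -15:
  append -15 at index 9 → [-18, -9, -5, -2, 16, 0, 14, 9, 19, -15]
  -15 < parent 16 at index 4, swap → [-18, -9, -5, -2, -15, 0, 14, 9, 19, 16]
  -15 < parent -9 at index 1, swap → [-18, -15, -5, -2, -9, 0, 14, 9, 19, 16]
insert 20:
  append 20 at index 10 → [-18, -15, -5, -2, -9, 0, 14, 9, 19, 16, 20] (no swap needed)
insert 12:
  append 12 at index 11 → [-18, -15, -5, -2, -9, 0, 14, 9, 19, 16, 20, 12] (no swap needed)
insert -13:
  append -13 at index 12 → [-18, -15, -5, -2, -9, 0, 14, 9, 19, 16, 20, 12, -13]
  -13 < parent 0 at index 5, swap → [-18, -15, -5, -2, -9, -13, 14, 9, 19, 16, 20, 12, 0]
  -13 < parent -5 at index 2, swap → [-18, -15, -13, -2, -9, -5, 14, 9, 19, 16, 20, 12, 0]
insert -17:
  append -17 at index 13 → [-18, -15, -13, -2, -9, -5, 14, 9, 19, 16, 20, 12, 0, -17]
  -17 < parent 14 at index 6, swap → [-18, -15, -13, -2, -9, -5, -17, 9, 19, 16, 20, 12, 0, 14]
  -17 < parent -13 at index 2, swap → [-18, -15, -17, -2, -9, -5, -13, 9, 19, 16, 20, 12, 0, 14]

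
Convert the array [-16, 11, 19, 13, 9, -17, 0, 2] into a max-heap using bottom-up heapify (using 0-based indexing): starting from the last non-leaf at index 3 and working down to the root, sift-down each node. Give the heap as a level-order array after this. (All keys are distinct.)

sift down from index 3: already satisfies heap property
sift down from index 2: already satisfies heap property
sift down from index 1:
  11 vs larger child 13 at index 3, swap → [-16, 13, 19, 11, 9, -17, 0, 2]
sift down from index 0:
  -16 vs larger child 19 at index 2, swap → [19, 13, -16, 11, 9, -17, 0, 2]
  -16 vs larger child 0 at index 6, swap → [19, 13, 0, 11, 9, -17, -16, 2]

[19, 13, 0, 11, 9, -17, -16, 2]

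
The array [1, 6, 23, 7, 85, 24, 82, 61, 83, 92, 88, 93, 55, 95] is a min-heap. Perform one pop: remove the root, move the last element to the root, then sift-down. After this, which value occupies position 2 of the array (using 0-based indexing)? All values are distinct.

remove root 1; move last element 95 to root → [95, 6, 23, 7, 85, 24, 82, 61, 83, 92, 88, 93, 55]
95 vs smaller child 6 at index 1, swap → [6, 95, 23, 7, 85, 24, 82, 61, 83, 92, 88, 93, 55]
95 vs smaller child 7 at index 3, swap → [6, 7, 23, 95, 85, 24, 82, 61, 83, 92, 88, 93, 55]
95 vs smaller child 61 at index 7, swap → [6, 7, 23, 61, 85, 24, 82, 95, 83, 92, 88, 93, 55]
resulting array: [6, 7, 23, 61, 85, 24, 82, 95, 83, 92, 88, 93, 55]

23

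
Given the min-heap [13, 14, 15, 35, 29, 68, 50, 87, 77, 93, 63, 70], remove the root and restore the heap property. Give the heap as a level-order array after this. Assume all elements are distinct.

remove root 13; move last element 70 to root → [70, 14, 15, 35, 29, 68, 50, 87, 77, 93, 63]
70 vs smaller child 14 at index 1, swap → [14, 70, 15, 35, 29, 68, 50, 87, 77, 93, 63]
70 vs smaller child 29 at index 4, swap → [14, 29, 15, 35, 70, 68, 50, 87, 77, 93, 63]
70 vs smaller child 63 at index 10, swap → [14, 29, 15, 35, 63, 68, 50, 87, 77, 93, 70]

[14, 29, 15, 35, 63, 68, 50, 87, 77, 93, 70]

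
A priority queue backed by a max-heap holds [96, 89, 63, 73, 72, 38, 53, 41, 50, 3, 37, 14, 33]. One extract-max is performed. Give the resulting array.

remove root 96; move last element 33 to root → [33, 89, 63, 73, 72, 38, 53, 41, 50, 3, 37, 14]
33 vs larger child 89 at index 1, swap → [89, 33, 63, 73, 72, 38, 53, 41, 50, 3, 37, 14]
33 vs larger child 73 at index 3, swap → [89, 73, 63, 33, 72, 38, 53, 41, 50, 3, 37, 14]
33 vs larger child 50 at index 8, swap → [89, 73, 63, 50, 72, 38, 53, 41, 33, 3, 37, 14]

[89, 73, 63, 50, 72, 38, 53, 41, 33, 3, 37, 14]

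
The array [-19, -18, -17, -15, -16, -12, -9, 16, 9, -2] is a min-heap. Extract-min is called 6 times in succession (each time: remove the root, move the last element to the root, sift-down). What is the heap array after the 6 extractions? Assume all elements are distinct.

[-9, -2, 9, 16]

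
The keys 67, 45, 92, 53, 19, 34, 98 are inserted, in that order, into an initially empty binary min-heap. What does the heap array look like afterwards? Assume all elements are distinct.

[19, 45, 34, 67, 53, 92, 98]

Insert 67:
  append 67 at index 0 → [67] (no swap needed)
Insert 45:
  append 45 at index 1 → [67, 45]
  45 < parent 67 at index 0, swap → [45, 67]
Insert 92:
  append 92 at index 2 → [45, 67, 92] (no swap needed)
Insert 53:
  append 53 at index 3 → [45, 67, 92, 53]
  53 < parent 67 at index 1, swap → [45, 53, 92, 67]
Insert 19:
  append 19 at index 4 → [45, 53, 92, 67, 19]
  19 < parent 53 at index 1, swap → [45, 19, 92, 67, 53]
  19 < parent 45 at index 0, swap → [19, 45, 92, 67, 53]
Insert 34:
  append 34 at index 5 → [19, 45, 92, 67, 53, 34]
  34 < parent 92 at index 2, swap → [19, 45, 34, 67, 53, 92]
Insert 98:
  append 98 at index 6 → [19, 45, 34, 67, 53, 92, 98] (no swap needed)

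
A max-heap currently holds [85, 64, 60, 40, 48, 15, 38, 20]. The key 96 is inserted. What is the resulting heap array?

append 96 at index 8 → [85, 64, 60, 40, 48, 15, 38, 20, 96]
96 > parent 40 at index 3, swap → [85, 64, 60, 96, 48, 15, 38, 20, 40]
96 > parent 64 at index 1, swap → [85, 96, 60, 64, 48, 15, 38, 20, 40]
96 > parent 85 at index 0, swap → [96, 85, 60, 64, 48, 15, 38, 20, 40]

[96, 85, 60, 64, 48, 15, 38, 20, 40]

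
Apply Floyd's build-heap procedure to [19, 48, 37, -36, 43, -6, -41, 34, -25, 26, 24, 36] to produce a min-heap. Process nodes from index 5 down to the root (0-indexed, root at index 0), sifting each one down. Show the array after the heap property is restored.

[-41, -36, -6, -25, 24, 19, 37, 34, 48, 26, 43, 36]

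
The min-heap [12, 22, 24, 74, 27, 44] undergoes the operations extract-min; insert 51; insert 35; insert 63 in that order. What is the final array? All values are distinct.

[22, 27, 24, 63, 44, 51, 35, 74]

extract-min → returns 12:
  remove root 12; move last element 44 to root → [44, 22, 24, 74, 27]
  44 vs smaller child 22 at index 1, swap → [22, 44, 24, 74, 27]
  44 vs smaller child 27 at index 4, swap → [22, 27, 24, 74, 44]
insert 51:
  append 51 at index 5 → [22, 27, 24, 74, 44, 51] (no swap needed)
insert 35:
  append 35 at index 6 → [22, 27, 24, 74, 44, 51, 35] (no swap needed)
insert 63:
  append 63 at index 7 → [22, 27, 24, 74, 44, 51, 35, 63]
  63 < parent 74 at index 3, swap → [22, 27, 24, 63, 44, 51, 35, 74]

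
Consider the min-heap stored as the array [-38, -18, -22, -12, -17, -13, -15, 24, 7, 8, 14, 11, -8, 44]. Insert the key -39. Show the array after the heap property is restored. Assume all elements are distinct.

[-39, -18, -38, -12, -17, -13, -22, 24, 7, 8, 14, 11, -8, 44, -15]

append -39 at index 14 → [-38, -18, -22, -12, -17, -13, -15, 24, 7, 8, 14, 11, -8, 44, -39]
-39 < parent -15 at index 6, swap → [-38, -18, -22, -12, -17, -13, -39, 24, 7, 8, 14, 11, -8, 44, -15]
-39 < parent -22 at index 2, swap → [-38, -18, -39, -12, -17, -13, -22, 24, 7, 8, 14, 11, -8, 44, -15]
-39 < parent -38 at index 0, swap → [-39, -18, -38, -12, -17, -13, -22, 24, 7, 8, 14, 11, -8, 44, -15]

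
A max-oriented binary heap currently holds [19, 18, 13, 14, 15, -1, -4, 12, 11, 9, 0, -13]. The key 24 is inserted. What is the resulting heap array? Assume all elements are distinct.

append 24 at index 12 → [19, 18, 13, 14, 15, -1, -4, 12, 11, 9, 0, -13, 24]
24 > parent -1 at index 5, swap → [19, 18, 13, 14, 15, 24, -4, 12, 11, 9, 0, -13, -1]
24 > parent 13 at index 2, swap → [19, 18, 24, 14, 15, 13, -4, 12, 11, 9, 0, -13, -1]
24 > parent 19 at index 0, swap → [24, 18, 19, 14, 15, 13, -4, 12, 11, 9, 0, -13, -1]

[24, 18, 19, 14, 15, 13, -4, 12, 11, 9, 0, -13, -1]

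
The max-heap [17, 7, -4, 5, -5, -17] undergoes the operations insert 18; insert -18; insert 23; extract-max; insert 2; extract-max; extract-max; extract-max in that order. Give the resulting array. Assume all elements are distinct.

[5, -4, 2, -18, -5, -17]

insert 18:
  append 18 at index 6 → [17, 7, -4, 5, -5, -17, 18]
  18 > parent -4 at index 2, swap → [17, 7, 18, 5, -5, -17, -4]
  18 > parent 17 at index 0, swap → [18, 7, 17, 5, -5, -17, -4]
insert -18:
  append -18 at index 7 → [18, 7, 17, 5, -5, -17, -4, -18] (no swap needed)
insert 23:
  append 23 at index 8 → [18, 7, 17, 5, -5, -17, -4, -18, 23]
  23 > parent 5 at index 3, swap → [18, 7, 17, 23, -5, -17, -4, -18, 5]
  23 > parent 7 at index 1, swap → [18, 23, 17, 7, -5, -17, -4, -18, 5]
  23 > parent 18 at index 0, swap → [23, 18, 17, 7, -5, -17, -4, -18, 5]
extract-max → returns 23:
  remove root 23; move last element 5 to root → [5, 18, 17, 7, -5, -17, -4, -18]
  5 vs larger child 18 at index 1, swap → [18, 5, 17, 7, -5, -17, -4, -18]
  5 vs larger child 7 at index 3, swap → [18, 7, 17, 5, -5, -17, -4, -18]
insert 2:
  append 2 at index 8 → [18, 7, 17, 5, -5, -17, -4, -18, 2] (no swap needed)
extract-max → returns 18:
  remove root 18; move last element 2 to root → [2, 7, 17, 5, -5, -17, -4, -18]
  2 vs larger child 17 at index 2, swap → [17, 7, 2, 5, -5, -17, -4, -18]
extract-max → returns 17:
  remove root 17; move last element -18 to root → [-18, 7, 2, 5, -5, -17, -4]
  -18 vs larger child 7 at index 1, swap → [7, -18, 2, 5, -5, -17, -4]
  -18 vs larger child 5 at index 3, swap → [7, 5, 2, -18, -5, -17, -4]
extract-max → returns 7:
  remove root 7; move last element -4 to root → [-4, 5, 2, -18, -5, -17]
  -4 vs larger child 5 at index 1, swap → [5, -4, 2, -18, -5, -17]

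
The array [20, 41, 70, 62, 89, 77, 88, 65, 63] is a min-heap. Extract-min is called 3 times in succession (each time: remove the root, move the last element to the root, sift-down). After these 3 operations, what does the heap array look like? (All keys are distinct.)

extract-min #1 returns 20:
  remove root 20; move last element 63 to root → [63, 41, 70, 62, 89, 77, 88, 65]
  63 vs smaller child 41 at index 1, swap → [41, 63, 70, 62, 89, 77, 88, 65]
  63 vs smaller child 62 at index 3, swap → [41, 62, 70, 63, 89, 77, 88, 65]
extract-min #2 returns 41:
  remove root 41; move last element 65 to root → [65, 62, 70, 63, 89, 77, 88]
  65 vs smaller child 62 at index 1, swap → [62, 65, 70, 63, 89, 77, 88]
  65 vs smaller child 63 at index 3, swap → [62, 63, 70, 65, 89, 77, 88]
extract-min #3 returns 62:
  remove root 62; move last element 88 to root → [88, 63, 70, 65, 89, 77]
  88 vs smaller child 63 at index 1, swap → [63, 88, 70, 65, 89, 77]
  88 vs smaller child 65 at index 3, swap → [63, 65, 70, 88, 89, 77]

[63, 65, 70, 88, 89, 77]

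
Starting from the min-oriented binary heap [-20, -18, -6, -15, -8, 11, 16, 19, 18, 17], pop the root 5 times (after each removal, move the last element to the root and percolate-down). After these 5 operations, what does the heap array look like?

extract-min #1 returns -20:
  remove root -20; move last element 17 to root → [17, -18, -6, -15, -8, 11, 16, 19, 18]
  17 vs smaller child -18 at index 1, swap → [-18, 17, -6, -15, -8, 11, 16, 19, 18]
  17 vs smaller child -15 at index 3, swap → [-18, -15, -6, 17, -8, 11, 16, 19, 18]
extract-min #2 returns -18:
  remove root -18; move last element 18 to root → [18, -15, -6, 17, -8, 11, 16, 19]
  18 vs smaller child -15 at index 1, swap → [-15, 18, -6, 17, -8, 11, 16, 19]
  18 vs smaller child -8 at index 4, swap → [-15, -8, -6, 17, 18, 11, 16, 19]
extract-min #3 returns -15:
  remove root -15; move last element 19 to root → [19, -8, -6, 17, 18, 11, 16]
  19 vs smaller child -8 at index 1, swap → [-8, 19, -6, 17, 18, 11, 16]
  19 vs smaller child 17 at index 3, swap → [-8, 17, -6, 19, 18, 11, 16]
extract-min #4 returns -8:
  remove root -8; move last element 16 to root → [16, 17, -6, 19, 18, 11]
  16 vs smaller child -6 at index 2, swap → [-6, 17, 16, 19, 18, 11]
  16 vs only child 11 at index 5, swap → [-6, 17, 11, 19, 18, 16]
extract-min #5 returns -6:
  remove root -6; move last element 16 to root → [16, 17, 11, 19, 18]
  16 vs smaller child 11 at index 2, swap → [11, 17, 16, 19, 18]

[11, 17, 16, 19, 18]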